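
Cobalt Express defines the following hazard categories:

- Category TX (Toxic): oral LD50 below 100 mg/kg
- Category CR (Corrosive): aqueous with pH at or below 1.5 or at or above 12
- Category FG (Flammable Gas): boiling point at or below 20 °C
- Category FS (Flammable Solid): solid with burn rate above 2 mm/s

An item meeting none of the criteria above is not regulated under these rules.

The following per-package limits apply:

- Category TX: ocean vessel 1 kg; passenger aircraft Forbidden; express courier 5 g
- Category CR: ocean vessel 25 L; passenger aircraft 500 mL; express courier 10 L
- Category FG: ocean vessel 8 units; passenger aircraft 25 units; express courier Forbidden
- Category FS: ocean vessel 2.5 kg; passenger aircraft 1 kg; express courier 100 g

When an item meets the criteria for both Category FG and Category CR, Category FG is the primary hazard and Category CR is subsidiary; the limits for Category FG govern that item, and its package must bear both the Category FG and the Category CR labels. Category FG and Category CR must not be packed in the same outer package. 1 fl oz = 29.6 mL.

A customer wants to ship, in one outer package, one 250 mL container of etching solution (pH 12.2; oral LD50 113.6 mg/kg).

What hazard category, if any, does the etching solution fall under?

With pH 12.2 (≥ 12), the etching solution falls in Category CR.

Category CR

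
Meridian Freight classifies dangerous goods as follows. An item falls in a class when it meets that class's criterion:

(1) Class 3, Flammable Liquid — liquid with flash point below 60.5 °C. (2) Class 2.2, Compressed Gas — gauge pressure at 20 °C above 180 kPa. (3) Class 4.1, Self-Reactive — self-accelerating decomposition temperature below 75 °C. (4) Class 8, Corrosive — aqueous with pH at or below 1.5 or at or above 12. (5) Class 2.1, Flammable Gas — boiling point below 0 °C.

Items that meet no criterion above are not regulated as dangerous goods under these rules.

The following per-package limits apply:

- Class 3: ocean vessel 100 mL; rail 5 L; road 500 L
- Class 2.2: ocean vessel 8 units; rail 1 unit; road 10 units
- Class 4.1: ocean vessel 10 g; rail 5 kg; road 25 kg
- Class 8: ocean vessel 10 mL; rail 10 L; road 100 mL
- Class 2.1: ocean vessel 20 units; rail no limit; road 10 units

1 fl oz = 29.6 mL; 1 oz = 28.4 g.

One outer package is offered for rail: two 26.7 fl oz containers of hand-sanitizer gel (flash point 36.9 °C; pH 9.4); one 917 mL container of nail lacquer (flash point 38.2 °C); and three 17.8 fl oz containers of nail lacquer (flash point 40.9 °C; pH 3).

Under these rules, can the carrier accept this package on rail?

Yes

Flash point 36.9 °C meets the Class 3 criterion (Flammable Liquid), so the hand-sanitizer gel is Class 3.
Flash point 38.2 °C meets the Class 3 criterion (Flammable Liquid), so the nail lacquer is Class 3.
With flash point 40.9 °C (< 60.5 °C), the nail lacquer falls in Class 3.
Class 3 net quantity: (two 26.7 fl oz containers = 1580.64 mL) + 917 mL + (three 17.8 fl oz containers = 1580.64 mL) = 4078.28 mL.
4078.28 mL is within the rail limit of 5 L for Class 3.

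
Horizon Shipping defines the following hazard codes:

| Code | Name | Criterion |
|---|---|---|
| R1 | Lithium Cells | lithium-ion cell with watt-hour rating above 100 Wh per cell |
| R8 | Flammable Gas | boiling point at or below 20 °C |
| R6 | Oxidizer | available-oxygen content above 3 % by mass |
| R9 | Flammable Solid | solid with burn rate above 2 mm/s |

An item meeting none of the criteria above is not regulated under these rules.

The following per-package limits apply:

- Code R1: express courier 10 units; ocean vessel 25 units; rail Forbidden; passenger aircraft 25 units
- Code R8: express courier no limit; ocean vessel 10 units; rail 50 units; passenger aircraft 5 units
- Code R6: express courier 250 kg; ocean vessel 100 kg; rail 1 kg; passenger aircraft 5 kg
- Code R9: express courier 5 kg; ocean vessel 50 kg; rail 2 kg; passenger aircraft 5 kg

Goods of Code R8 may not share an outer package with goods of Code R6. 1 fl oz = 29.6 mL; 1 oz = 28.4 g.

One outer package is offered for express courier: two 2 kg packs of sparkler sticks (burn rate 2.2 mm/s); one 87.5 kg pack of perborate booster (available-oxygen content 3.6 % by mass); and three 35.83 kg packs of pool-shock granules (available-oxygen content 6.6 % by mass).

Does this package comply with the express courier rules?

The sparkler sticks have burn rate 2.2 mm/s, which is > 2 mm/s, so they are Code R9 (Flammable Solid).
Perborate booster: available-oxygen content 3.6 % by mass > 3 % by mass → Code R6 (Oxidizer).
Pool-shock granules: available-oxygen content 6.6 % by mass > 3 % by mass → Code R6 (Oxidizer).
Code R6 net quantity: 87.5 kg + (three 35.83 kg packs = 107.49 kg) = 194.99 kg.
194.99 kg is within the express courier limit of 250 kg for Code R6.
Code R9 quantity: two 2 kg packs = 4 kg.
That is within the Code R9 express courier limit of 5 kg.
The segregation rule (Code R8 with Code R6) does not apply to Code R6 with Code R9.
Every hazard code is within its express courier limit and no segregation rule is violated.

Yes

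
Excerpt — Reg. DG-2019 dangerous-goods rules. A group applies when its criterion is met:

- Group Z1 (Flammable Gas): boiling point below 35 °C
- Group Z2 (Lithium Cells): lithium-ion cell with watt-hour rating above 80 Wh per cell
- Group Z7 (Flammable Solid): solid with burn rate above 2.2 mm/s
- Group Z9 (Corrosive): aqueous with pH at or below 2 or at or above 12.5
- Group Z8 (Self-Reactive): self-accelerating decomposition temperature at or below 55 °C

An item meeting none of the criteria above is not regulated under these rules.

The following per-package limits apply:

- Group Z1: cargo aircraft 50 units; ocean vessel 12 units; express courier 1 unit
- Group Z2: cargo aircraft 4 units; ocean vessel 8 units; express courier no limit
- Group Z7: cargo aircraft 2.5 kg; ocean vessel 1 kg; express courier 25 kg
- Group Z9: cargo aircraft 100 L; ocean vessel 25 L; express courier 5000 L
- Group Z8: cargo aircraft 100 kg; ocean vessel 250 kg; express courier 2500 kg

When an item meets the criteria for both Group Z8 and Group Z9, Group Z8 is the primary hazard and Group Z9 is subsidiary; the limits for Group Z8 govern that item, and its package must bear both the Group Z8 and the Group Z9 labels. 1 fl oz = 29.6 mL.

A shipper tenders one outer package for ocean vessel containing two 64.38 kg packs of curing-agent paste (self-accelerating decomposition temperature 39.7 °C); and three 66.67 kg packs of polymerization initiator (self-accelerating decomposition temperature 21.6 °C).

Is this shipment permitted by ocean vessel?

No

Curing-agent paste: self-accelerating decomposition temperature 39.7 °C ≤ 55 °C → Group Z8 (Self-Reactive).
With self-accelerating decomposition temperature 21.6 °C (≤ 55 °C), the polymerization initiator falls in Group Z8.
Total Group Z8: (two 64.38 kg packs = 128.76 kg) + (three 66.67 kg packs = 200.01 kg) = 328.77 kg.
328.77 kg > 250 kg (ocean vessel limit, Group Z8) — over the limit.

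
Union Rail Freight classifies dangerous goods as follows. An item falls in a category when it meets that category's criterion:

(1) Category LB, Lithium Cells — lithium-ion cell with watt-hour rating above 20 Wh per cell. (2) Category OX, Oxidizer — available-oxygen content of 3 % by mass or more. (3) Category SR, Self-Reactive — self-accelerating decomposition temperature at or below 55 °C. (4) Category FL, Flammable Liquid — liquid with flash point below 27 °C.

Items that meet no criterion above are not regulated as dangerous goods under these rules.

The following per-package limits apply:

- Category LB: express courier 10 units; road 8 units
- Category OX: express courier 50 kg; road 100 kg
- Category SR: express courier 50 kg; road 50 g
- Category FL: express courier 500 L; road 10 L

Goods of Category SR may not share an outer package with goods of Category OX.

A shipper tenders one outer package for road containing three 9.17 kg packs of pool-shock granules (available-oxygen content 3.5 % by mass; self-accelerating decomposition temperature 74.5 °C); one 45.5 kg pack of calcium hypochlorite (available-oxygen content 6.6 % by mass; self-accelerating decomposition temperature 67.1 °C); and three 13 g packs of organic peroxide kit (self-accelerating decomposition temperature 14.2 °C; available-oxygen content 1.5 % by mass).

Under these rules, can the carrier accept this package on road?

No

The pool-shock granules have available-oxygen content 3.5 % by mass, which is ≥ 3 % by mass, so they are Category OX (Oxidizer).
Available-oxygen content 6.6 % by mass meets the Category OX criterion (Oxidizer), so the calcium hypochlorite is Category OX.
Self-accelerating decomposition temperature 14.2 °C meets the Category SR criterion (Self-Reactive), so the organic peroxide kit is Category SR.
Category SR quantity: three 13 g packs = 39 g.
39 g is within the road limit of 50 g for Category SR.
Total Category OX: (three 9.17 kg packs = 27.51 kg) + 45.5 kg = 73.01 kg.
73.01 kg is within the road limit of 100 kg for Category OX.
Category SR and Category OX may not share an outer package.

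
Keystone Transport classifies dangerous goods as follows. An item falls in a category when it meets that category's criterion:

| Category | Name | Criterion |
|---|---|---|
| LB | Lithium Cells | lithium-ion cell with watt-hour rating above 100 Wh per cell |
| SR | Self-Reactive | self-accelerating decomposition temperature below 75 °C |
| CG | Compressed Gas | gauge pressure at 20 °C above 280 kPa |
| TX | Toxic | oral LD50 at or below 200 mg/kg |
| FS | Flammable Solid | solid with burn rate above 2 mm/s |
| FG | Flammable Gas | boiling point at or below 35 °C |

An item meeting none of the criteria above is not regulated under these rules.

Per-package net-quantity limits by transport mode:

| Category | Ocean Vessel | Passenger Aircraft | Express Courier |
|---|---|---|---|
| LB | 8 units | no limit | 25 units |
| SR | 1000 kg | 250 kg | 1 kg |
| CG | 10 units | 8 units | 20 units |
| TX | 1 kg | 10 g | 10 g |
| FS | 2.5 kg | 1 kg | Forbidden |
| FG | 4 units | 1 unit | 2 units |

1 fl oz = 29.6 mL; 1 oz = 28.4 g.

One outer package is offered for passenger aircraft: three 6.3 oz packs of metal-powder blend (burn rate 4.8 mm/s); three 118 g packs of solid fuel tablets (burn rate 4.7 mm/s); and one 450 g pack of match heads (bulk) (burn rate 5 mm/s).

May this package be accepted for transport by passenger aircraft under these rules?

The metal-powder blend has burn rate 4.8 mm/s, which is > 2 mm/s, so it is Category FS (Flammable Solid).
Burn rate 4.7 mm/s meets the Category FS criterion (Flammable Solid), so the solid fuel tablets are Category FS.
Match heads (bulk): burn rate 5 mm/s > 2 mm/s → Category FS (Flammable Solid).
Total Category FS: (three 6.3 oz packs = 536.76 g) + (three 118 g packs = 354 g) + 450 g = 1340.76 g.
1340.76 g > 1 kg (passenger aircraft limit, Category FS) — over the limit.

No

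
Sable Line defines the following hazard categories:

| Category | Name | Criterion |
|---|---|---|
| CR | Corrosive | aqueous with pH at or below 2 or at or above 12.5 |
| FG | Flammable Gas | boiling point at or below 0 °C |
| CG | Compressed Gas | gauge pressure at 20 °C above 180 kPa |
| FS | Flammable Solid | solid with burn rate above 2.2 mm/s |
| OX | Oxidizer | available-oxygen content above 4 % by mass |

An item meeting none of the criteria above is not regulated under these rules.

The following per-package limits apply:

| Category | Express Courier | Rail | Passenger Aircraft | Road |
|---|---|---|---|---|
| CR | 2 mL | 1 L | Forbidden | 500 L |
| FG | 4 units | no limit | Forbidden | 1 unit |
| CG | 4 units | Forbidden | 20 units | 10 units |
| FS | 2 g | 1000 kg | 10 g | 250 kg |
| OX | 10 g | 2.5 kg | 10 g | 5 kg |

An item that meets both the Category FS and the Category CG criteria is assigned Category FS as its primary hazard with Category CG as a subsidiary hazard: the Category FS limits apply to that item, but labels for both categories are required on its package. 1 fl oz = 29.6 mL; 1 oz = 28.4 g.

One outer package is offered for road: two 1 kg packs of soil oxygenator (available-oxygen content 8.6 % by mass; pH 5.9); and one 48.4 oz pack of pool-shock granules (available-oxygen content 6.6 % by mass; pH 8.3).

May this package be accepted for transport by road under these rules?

With available-oxygen content 8.6 % by mass (> 4 % by mass), the soil oxygenator falls in Category OX.
With available-oxygen content 6.6 % by mass (> 4 % by mass), the pool-shock granules fall in Category OX.
Category OX net quantity: (two 1 kg packs = 2 kg) + (one 48.4 oz pack = 1374.56 g) = 3374.56 g.
3374.56 g is within the road limit of 5 kg for Category OX.

Yes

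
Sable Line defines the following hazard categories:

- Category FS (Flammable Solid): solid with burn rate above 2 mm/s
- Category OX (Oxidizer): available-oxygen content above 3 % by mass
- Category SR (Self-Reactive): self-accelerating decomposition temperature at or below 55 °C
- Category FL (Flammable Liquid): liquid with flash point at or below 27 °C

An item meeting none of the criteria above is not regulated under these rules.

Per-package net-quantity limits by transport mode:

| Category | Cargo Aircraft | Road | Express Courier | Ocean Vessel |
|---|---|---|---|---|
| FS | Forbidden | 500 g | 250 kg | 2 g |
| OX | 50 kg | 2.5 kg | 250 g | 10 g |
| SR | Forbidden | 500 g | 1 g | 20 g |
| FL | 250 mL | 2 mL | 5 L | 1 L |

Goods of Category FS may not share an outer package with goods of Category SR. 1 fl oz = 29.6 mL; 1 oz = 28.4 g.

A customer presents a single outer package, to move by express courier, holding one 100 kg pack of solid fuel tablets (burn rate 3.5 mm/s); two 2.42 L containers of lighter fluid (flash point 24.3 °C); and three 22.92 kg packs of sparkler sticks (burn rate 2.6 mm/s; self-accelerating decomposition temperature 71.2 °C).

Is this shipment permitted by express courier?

Yes

The solid fuel tablets have burn rate 3.5 mm/s, which is > 2 mm/s, so they are Category FS (Flammable Solid).
The lighter fluid has flash point 24.3 °C, which is ≤ 27 °C, so it is Category FL (Flammable Liquid).
Sparkler sticks: burn rate 2.6 mm/s > 2 mm/s → Category FS (Flammable Solid).
Total Category FS: 100 kg + (three 22.92 kg packs = 68.76 kg) = 168.76 kg.
168.76 kg ≤ 250 kg (express courier limit, Category FS) — within limit.
Category FL quantity: two 2.42 L containers = 4.84 L.
4.84 L is within the express courier limit of 5 L for Category FL.
The segregation rule (Category FS with Category SR) does not apply to Category FS with Category FL.
Every hazard category is within its express courier limit and no segregation rule is violated.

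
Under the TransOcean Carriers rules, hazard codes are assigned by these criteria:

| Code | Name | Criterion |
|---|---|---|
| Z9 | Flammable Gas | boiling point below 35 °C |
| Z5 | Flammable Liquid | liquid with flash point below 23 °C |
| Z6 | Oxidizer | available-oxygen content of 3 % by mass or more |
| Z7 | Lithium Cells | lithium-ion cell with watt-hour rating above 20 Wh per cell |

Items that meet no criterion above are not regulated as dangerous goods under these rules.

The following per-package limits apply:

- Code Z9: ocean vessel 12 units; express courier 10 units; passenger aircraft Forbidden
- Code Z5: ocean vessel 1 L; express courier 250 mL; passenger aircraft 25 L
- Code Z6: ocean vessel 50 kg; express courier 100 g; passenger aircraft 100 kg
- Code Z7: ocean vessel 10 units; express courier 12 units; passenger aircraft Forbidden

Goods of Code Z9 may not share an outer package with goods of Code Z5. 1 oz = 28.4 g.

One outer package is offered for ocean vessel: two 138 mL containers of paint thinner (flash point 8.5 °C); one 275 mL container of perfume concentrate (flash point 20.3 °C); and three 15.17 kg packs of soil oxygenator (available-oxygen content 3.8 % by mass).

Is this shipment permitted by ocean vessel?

Yes

With flash point 8.5 °C (< 23 °C), the paint thinner falls in Code Z5.
The perfume concentrate has flash point 20.3 °C, which is < 23 °C, so it is Code Z5 (Flammable Liquid).
The soil oxygenator has available-oxygen content 3.8 % by mass, which is ≥ 3 % by mass, so it is Code Z6 (Oxidizer).
Code Z6 quantity: three 15.17 kg packs = 45.51 kg.
45.51 kg ≤ 50 kg (ocean vessel limit, Code Z6) — within limit.
Code Z5 net quantity: (two 138 mL containers = 276 mL) + 275 mL = 551 mL.
551 mL is within the ocean vessel limit of 1 L for Code Z5.
The segregation rule (Code Z9 with Code Z5) does not apply to Code Z6 with Code Z5.
Every hazard code is within its ocean vessel limit and no segregation rule is violated.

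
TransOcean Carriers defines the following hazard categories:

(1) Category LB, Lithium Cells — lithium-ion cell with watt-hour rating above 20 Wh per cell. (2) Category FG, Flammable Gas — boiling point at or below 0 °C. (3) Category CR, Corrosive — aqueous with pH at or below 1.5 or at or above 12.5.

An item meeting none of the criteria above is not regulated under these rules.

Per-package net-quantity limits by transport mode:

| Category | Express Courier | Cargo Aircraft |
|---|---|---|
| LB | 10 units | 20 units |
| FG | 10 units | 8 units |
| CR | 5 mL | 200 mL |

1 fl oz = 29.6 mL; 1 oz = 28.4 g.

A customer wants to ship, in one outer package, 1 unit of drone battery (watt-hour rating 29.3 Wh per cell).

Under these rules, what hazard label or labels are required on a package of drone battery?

The drone battery has watt-hour rating 29.3 Wh per cell, which is > 20 Wh per cell, so it is Category LB (Lithium Cells).
Only the Category LB label is required.

Category LB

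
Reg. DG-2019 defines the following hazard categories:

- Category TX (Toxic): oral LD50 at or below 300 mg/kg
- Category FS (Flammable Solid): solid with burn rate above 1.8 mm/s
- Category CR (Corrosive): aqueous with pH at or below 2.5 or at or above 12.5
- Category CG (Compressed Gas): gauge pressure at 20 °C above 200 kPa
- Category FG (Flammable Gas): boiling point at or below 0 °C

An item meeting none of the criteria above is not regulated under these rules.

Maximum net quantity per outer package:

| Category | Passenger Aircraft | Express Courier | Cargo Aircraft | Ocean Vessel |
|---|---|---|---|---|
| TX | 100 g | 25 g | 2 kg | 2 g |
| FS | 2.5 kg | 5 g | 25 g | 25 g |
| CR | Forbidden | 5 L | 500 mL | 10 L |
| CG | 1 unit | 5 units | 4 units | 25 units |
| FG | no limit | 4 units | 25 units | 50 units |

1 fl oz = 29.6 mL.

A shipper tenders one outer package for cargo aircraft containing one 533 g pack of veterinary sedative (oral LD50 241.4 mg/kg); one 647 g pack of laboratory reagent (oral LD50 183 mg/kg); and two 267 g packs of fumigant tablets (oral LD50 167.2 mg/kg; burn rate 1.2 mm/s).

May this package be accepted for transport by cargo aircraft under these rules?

Yes

With oral LD50 241.4 mg/kg (≤ 300 mg/kg), the veterinary sedative falls in Category TX.
The laboratory reagent has oral LD50 183 mg/kg, which is ≤ 300 mg/kg, so it is Category TX (Toxic).
Fumigant tablets: oral LD50 167.2 mg/kg ≤ 300 mg/kg → Category TX (Toxic).
Total Category TX: 533 g + 647 g + (two 267 g packs = 534 g) = 1.714 kg.
1.714 kg ≤ 2 kg (cargo aircraft limit, Category TX) — within limit.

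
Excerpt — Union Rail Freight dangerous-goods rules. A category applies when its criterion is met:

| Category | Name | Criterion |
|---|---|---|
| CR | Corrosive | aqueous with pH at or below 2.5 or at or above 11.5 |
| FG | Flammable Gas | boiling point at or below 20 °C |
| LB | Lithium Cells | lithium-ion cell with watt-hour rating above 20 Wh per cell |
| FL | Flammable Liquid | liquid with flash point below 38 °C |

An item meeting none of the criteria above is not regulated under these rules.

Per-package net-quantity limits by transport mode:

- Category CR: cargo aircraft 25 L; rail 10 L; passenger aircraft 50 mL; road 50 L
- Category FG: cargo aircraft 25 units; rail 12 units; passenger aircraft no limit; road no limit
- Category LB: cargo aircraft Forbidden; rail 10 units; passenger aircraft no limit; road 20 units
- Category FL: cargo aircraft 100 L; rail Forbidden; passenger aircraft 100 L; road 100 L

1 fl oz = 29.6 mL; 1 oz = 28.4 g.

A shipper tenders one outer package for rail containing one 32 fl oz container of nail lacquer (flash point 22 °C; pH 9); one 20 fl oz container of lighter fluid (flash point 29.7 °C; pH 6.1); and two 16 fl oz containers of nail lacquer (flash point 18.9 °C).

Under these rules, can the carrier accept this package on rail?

No

The nail lacquer has flash point 22 °C, which is < 38 °C, so it is Category FL (Flammable Liquid).
With flash point 29.7 °C (< 38 °C), the lighter fluid falls in Category FL.
Flash point 18.9 °C meets the Category FL criterion (Flammable Liquid), so the nail lacquer is Category FL.
Total Category FL: (one 32 fl oz container = 947.2 mL) + (one 20 fl oz container = 592 mL) + (two 16 fl oz containers = 947.2 mL) = 2486.4 mL.
By rail, Category FL is Forbidden regardless of quantity.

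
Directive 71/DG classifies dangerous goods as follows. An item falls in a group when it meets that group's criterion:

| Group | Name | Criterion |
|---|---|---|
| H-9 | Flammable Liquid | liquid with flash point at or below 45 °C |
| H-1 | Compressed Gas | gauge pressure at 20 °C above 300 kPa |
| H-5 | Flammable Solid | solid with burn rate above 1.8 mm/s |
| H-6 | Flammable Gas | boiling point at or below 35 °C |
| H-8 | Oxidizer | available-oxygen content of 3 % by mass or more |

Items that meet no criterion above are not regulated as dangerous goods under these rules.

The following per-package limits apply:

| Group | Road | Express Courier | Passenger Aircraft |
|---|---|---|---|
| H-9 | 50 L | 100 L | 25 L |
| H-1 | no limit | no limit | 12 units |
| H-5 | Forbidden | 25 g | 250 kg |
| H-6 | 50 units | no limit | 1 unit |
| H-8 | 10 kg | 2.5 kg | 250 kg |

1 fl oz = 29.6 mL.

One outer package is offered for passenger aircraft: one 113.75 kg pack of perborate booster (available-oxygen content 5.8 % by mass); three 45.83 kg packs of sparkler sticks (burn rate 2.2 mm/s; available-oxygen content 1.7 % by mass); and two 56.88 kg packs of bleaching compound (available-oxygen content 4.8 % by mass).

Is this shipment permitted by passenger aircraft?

Perborate booster: available-oxygen content 5.8 % by mass ≥ 3 % by mass → Group H-8 (Oxidizer).
Burn rate 2.2 mm/s meets the Group H-5 criterion (Flammable Solid), so the sparkler sticks are Group H-5.
The bleaching compound has available-oxygen content 4.8 % by mass, which is ≥ 3 % by mass, so it is Group H-8 (Oxidizer).
Group H-5 quantity: three 45.83 kg packs = 137.49 kg.
That is within the Group H-5 passenger aircraft limit of 250 kg.
Total Group H-8: 113.75 kg + (two 56.88 kg packs = 113.76 kg) = 227.51 kg.
That is within the Group H-8 passenger aircraft limit of 250 kg.
Every hazard group is within its passenger aircraft limit and no segregation rule is violated.

Yes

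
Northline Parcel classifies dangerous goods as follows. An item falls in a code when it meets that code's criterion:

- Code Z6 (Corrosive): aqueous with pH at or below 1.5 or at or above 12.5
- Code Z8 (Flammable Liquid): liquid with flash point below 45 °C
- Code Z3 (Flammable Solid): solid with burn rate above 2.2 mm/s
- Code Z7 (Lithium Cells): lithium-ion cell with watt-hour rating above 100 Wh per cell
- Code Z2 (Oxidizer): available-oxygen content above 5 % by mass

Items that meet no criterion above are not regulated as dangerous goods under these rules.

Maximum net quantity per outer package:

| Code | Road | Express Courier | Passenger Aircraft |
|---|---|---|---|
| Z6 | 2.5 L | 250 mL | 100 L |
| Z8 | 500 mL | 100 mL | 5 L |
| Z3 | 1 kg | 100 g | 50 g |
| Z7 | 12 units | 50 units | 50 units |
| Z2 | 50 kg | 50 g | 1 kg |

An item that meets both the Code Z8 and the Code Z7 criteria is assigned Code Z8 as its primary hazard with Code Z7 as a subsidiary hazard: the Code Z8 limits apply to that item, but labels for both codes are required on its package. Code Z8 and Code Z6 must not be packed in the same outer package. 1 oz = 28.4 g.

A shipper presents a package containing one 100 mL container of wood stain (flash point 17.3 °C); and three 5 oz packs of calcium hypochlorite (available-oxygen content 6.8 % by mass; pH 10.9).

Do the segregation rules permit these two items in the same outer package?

With flash point 17.3 °C (< 45 °C), the wood stain falls in Code Z8.
The calcium hypochlorite has available-oxygen content 6.8 % by mass, which is > 5 % by mass, so it is Code Z2 (Oxidizer).
No segregation rule bars Code Z8 with Code Z2.

Yes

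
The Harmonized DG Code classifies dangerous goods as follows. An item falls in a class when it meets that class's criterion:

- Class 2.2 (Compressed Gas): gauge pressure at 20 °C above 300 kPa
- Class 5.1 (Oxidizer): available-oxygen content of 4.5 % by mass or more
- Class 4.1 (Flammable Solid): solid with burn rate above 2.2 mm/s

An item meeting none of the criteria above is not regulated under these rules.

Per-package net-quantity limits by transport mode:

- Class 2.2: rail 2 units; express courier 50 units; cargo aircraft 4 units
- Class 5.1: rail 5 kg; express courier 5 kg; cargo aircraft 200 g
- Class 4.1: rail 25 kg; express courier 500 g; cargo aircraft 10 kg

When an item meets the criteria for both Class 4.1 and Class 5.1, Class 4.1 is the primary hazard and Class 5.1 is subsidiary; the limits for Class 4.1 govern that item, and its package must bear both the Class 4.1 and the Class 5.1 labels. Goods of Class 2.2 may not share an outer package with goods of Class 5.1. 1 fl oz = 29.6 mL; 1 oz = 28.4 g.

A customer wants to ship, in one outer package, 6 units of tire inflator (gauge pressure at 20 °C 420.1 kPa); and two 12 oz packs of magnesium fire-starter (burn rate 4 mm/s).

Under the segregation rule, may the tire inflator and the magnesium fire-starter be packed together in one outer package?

The tire inflator has gauge pressure at 20 °C 420.1 kPa, which is > 300 kPa, so it is Class 2.2 (Compressed Gas).
The magnesium fire-starter has burn rate 4 mm/s, which is > 2.2 mm/s, so it is Class 4.1 (Flammable Solid).
No segregation rule bars Class 2.2 with Class 4.1.

Yes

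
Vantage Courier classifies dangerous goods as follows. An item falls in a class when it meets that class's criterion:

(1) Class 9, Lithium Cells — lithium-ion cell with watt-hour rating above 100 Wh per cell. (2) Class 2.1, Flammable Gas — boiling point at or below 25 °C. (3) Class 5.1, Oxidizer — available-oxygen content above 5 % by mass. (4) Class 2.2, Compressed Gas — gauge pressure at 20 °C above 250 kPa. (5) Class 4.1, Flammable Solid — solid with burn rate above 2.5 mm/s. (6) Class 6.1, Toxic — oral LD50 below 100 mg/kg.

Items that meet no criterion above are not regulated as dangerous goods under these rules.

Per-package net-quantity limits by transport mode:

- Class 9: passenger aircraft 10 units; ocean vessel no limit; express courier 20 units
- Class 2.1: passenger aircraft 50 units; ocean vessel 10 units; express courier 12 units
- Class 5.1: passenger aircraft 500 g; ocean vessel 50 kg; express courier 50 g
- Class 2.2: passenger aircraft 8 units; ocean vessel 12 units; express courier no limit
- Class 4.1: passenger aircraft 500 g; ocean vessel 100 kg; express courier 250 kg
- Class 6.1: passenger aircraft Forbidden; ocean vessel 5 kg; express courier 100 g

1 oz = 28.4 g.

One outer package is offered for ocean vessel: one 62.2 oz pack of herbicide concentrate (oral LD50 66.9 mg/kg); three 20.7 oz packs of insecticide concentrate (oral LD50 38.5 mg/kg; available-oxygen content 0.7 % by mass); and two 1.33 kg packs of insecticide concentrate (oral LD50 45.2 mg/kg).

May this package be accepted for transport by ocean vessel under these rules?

With oral LD50 66.9 mg/kg (< 100 mg/kg), the herbicide concentrate falls in Class 6.1.
The insecticide concentrate has oral LD50 38.5 mg/kg, which is < 100 mg/kg, so it is Class 6.1 (Toxic).
The insecticide concentrate has oral LD50 45.2 mg/kg, which is < 100 mg/kg, so it is Class 6.1 (Toxic).
Total Class 6.1: (one 62.2 oz pack = 1766.48 g) + (three 20.7 oz packs = 1763.64 g) + (two 1.33 kg packs = 2.66 kg) = 6190.12 g.
That exceeds the Class 6.1 ocean vessel limit of 5 kg.

No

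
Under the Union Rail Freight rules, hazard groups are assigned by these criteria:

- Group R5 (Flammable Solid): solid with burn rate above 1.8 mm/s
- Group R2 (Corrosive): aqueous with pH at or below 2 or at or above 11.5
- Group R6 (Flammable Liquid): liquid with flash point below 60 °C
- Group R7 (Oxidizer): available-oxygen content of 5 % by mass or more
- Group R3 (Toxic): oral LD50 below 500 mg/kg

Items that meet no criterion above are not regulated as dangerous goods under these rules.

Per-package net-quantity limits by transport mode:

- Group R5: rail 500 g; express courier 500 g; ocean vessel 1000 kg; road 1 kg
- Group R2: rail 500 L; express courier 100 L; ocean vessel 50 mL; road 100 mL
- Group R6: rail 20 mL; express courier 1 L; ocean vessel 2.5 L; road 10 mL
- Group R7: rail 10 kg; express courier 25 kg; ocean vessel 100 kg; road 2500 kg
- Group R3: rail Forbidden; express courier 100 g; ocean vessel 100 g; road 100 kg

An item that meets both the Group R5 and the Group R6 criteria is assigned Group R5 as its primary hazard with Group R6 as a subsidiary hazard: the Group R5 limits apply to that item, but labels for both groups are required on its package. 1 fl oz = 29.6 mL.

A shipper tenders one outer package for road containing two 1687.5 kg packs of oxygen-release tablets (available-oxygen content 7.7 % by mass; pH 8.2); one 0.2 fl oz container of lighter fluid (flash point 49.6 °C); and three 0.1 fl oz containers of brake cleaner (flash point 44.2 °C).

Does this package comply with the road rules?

Available-oxygen content 7.7 % by mass meets the Group R7 criterion (Oxidizer), so the oxygen-release tablets are Group R7.
The lighter fluid has flash point 49.6 °C, which is < 60 °C, so it is Group R6 (Flammable Liquid).
Flash point 44.2 °C meets the Group R6 criterion (Flammable Liquid), so the brake cleaner is Group R6.
Group R7 quantity: two 1687.5 kg packs = 3375 kg.
3375 kg > 2500 kg (road limit, Group R7) — over the limit.
Group R6 net quantity: (one 0.2 fl oz container = 5.92 mL) + (three 0.1 fl oz containers = 8.88 mL) = 14.8 mL.
That exceeds the Group R6 road limit of 10 mL.

No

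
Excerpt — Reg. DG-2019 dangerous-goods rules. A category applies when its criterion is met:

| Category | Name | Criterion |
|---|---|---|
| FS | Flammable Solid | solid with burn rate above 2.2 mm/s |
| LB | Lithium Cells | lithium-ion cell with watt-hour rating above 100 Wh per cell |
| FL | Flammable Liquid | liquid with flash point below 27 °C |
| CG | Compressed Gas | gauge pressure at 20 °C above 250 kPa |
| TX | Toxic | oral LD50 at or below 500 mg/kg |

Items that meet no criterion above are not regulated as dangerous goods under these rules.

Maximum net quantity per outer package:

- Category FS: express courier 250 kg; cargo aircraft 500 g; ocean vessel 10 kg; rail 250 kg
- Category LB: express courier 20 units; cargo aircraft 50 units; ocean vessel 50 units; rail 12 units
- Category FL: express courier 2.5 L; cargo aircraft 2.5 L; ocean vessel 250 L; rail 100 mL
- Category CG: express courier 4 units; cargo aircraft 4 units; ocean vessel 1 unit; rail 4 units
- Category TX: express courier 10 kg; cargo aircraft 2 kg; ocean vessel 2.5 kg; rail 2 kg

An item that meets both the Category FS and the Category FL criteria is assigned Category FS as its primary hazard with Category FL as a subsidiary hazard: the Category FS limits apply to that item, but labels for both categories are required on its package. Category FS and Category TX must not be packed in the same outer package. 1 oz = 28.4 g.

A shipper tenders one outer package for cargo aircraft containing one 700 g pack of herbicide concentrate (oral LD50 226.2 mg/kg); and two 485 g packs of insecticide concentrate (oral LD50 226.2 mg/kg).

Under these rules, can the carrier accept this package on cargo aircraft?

Oral LD50 226.2 mg/kg meets the Category TX criterion (Toxic), so the herbicide concentrate is Category TX.
Insecticide concentrate: oral LD50 226.2 mg/kg ≤ 500 mg/kg → Category TX (Toxic).
Category TX net quantity: 700 g + (two 485 g packs = 970 g) = 1.67 kg.
1.67 kg is within the cargo aircraft limit of 2 kg for Category TX.

Yes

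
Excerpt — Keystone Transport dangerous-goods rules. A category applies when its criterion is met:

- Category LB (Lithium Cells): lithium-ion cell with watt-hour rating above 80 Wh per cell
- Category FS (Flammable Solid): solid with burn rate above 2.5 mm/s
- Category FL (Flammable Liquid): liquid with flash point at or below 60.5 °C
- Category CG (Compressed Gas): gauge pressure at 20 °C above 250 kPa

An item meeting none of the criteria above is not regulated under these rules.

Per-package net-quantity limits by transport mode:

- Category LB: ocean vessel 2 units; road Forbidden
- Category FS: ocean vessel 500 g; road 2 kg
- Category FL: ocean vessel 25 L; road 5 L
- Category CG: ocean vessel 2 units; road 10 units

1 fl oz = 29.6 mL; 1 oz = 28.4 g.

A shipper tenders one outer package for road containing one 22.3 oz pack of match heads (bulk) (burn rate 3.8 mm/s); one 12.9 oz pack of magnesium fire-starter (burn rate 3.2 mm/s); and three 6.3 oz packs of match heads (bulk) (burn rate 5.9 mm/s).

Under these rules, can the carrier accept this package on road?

Burn rate 3.8 mm/s meets the Category FS criterion (Flammable Solid), so the match heads (bulk) are Category FS.
The magnesium fire-starter has burn rate 3.2 mm/s, which is > 2.5 mm/s, so it is Category FS (Flammable Solid).
Burn rate 5.9 mm/s meets the Category FS criterion (Flammable Solid), so the match heads (bulk) are Category FS.
Total Category FS: (one 22.3 oz pack = 633.32 g) + (one 12.9 oz pack = 366.36 g) + (three 6.3 oz packs = 536.76 g) = 1536.44 g.
That is within the Category FS road limit of 2 kg.

Yes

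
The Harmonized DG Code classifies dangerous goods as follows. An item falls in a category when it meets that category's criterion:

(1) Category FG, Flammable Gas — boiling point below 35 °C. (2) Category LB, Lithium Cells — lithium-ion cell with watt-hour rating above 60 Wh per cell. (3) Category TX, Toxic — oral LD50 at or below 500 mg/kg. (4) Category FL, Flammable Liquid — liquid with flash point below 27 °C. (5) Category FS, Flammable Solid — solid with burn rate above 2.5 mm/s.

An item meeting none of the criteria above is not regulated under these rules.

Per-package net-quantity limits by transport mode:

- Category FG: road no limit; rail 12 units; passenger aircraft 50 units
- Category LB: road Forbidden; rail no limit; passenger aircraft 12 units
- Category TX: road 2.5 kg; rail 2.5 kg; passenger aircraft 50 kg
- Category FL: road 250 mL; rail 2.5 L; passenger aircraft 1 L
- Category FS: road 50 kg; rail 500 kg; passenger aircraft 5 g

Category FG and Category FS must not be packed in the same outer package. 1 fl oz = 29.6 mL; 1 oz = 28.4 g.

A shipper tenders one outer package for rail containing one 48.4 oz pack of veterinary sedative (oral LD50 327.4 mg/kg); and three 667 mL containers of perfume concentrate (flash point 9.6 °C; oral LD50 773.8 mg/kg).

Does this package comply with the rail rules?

The veterinary sedative has oral LD50 327.4 mg/kg, which is ≤ 500 mg/kg, so it is Category TX (Toxic).
The perfume concentrate has flash point 9.6 °C, which is < 27 °C, so it is Category FL (Flammable Liquid).
Category FL quantity: three 667 mL containers = 2.001 L.
2.001 L ≤ 2.5 L (rail limit, Category FL) — within limit.
Category TX quantity: one 48.4 oz pack = 1374.56 g.
That is within the Category TX rail limit of 2.5 kg.
The segregation rule (Category FG with Category FS) does not apply to Category FL with Category TX.
Every hazard category is within its rail limit and no segregation rule is violated.

Yes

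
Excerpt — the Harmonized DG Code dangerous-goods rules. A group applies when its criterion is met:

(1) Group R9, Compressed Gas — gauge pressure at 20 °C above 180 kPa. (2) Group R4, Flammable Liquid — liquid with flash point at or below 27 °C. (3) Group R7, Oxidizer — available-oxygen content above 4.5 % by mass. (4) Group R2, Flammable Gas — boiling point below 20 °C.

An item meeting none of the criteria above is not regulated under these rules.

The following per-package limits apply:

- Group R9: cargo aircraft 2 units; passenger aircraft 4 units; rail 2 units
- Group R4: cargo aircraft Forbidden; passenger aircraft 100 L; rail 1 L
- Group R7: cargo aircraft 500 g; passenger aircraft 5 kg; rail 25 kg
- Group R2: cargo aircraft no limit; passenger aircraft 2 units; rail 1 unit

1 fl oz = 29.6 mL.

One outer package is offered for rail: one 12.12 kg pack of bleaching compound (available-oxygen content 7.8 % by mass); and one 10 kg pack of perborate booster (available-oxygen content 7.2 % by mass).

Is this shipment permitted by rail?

With available-oxygen content 7.8 % by mass (> 4.5 % by mass), the bleaching compound falls in Group R7.
Perborate booster: available-oxygen content 7.2 % by mass > 4.5 % by mass → Group R7 (Oxidizer).
Group R7 net quantity: 12.12 kg + 10 kg = 22.12 kg.
22.12 kg is within the rail limit of 25 kg for Group R7.

Yes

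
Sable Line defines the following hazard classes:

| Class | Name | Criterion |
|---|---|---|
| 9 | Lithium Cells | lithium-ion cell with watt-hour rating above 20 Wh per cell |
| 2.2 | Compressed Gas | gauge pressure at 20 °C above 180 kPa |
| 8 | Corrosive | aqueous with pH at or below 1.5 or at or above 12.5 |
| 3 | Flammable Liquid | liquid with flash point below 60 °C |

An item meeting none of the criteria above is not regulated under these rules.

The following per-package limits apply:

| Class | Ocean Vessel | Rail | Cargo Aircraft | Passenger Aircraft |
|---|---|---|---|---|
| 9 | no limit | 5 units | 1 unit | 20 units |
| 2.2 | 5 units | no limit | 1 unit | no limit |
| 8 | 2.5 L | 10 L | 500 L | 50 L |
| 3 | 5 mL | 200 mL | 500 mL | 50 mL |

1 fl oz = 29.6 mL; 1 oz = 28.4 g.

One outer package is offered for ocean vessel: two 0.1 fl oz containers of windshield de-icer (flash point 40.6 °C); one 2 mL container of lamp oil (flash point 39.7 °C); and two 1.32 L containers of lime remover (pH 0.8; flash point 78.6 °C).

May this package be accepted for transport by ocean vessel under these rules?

No

The windshield de-icer has flash point 40.6 °C, which is < 60 °C, so it is Class 3 (Flammable Liquid).
Lamp oil: flash point 39.7 °C < 60 °C → Class 3 (Flammable Liquid).
pH 0.8 meets the Class 8 criterion (Corrosive), so the lime remover is Class 8.
Total Class 3: (two 0.1 fl oz containers = 5.92 mL) + 2 mL = 7.92 mL.
7.92 mL > 5 mL (ocean vessel limit, Class 3) — over the limit.
Class 8 quantity: two 1.32 L containers = 2.64 L.
2.64 L exceeds the ocean vessel limit of 2.5 L for Class 8.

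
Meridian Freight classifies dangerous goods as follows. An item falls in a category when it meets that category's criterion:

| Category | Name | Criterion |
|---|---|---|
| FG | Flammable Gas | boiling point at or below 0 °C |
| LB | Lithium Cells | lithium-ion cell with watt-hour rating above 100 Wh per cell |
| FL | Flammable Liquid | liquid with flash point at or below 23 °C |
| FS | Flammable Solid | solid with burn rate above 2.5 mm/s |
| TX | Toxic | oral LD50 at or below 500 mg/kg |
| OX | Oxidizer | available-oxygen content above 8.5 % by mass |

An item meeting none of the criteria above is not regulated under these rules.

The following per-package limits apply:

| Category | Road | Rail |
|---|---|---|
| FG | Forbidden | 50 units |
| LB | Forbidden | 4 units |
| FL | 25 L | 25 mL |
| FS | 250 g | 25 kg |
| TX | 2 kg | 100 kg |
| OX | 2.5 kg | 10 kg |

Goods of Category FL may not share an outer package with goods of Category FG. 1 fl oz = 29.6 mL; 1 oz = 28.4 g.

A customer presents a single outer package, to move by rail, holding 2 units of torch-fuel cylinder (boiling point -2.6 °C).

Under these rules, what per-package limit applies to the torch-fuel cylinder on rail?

Torch-fuel cylinder: boiling point -2.6 °C ≤ 0 °C → Category FG (Flammable Gas).
The rail limit for Category FG is 50 units.

50 units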